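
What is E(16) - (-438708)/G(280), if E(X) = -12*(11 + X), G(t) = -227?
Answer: -512256/227 ≈ -2256.6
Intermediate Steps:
E(X) = -132 - 12*X
E(16) - (-438708)/G(280) = (-132 - 12*16) - (-438708)/(-227) = (-132 - 192) - (-438708)*(-1)/227 = -324 - 1*438708/227 = -324 - 438708/227 = -512256/227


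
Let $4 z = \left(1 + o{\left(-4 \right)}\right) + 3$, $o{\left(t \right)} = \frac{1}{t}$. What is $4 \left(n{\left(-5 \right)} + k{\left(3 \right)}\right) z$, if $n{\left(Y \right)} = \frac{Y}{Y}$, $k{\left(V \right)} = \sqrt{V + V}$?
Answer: $\frac{15}{4} + \frac{15 \sqrt{6}}{4} \approx 12.936$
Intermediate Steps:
$k{\left(V \right)} = \sqrt{2} \sqrt{V}$ ($k{\left(V \right)} = \sqrt{2 V} = \sqrt{2} \sqrt{V}$)
$n{\left(Y \right)} = 1$
$z = \frac{15}{16}$ ($z = \frac{\left(1 + \frac{1}{-4}\right) + 3}{4} = \frac{\left(1 - \frac{1}{4}\right) + 3}{4} = \frac{\frac{3}{4} + 3}{4} = \frac{1}{4} \cdot \frac{15}{4} = \frac{15}{16} \approx 0.9375$)
$4 \left(n{\left(-5 \right)} + k{\left(3 \right)}\right) z = 4 \left(1 + \sqrt{2} \sqrt{3}\right) \frac{15}{16} = 4 \left(1 + \sqrt{6}\right) \frac{15}{16} = \left(4 + 4 \sqrt{6}\right) \frac{15}{16} = \frac{15}{4} + \frac{15 \sqrt{6}}{4}$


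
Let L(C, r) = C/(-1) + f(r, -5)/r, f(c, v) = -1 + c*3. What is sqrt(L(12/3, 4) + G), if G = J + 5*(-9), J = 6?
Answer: I*sqrt(161)/2 ≈ 6.3443*I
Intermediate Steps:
f(c, v) = -1 + 3*c
L(C, r) = -C + (-1 + 3*r)/r (L(C, r) = C/(-1) + (-1 + 3*r)/r = C*(-1) + (-1 + 3*r)/r = -C + (-1 + 3*r)/r)
G = -39 (G = 6 + 5*(-9) = 6 - 45 = -39)
sqrt(L(12/3, 4) + G) = sqrt((3 - 12/3 - 1/4) - 39) = sqrt((3 - 12/3 - 1*1/4) - 39) = sqrt((3 - 1*4 - 1/4) - 39) = sqrt((3 - 4 - 1/4) - 39) = sqrt(-5/4 - 39) = sqrt(-161/4) = I*sqrt(161)/2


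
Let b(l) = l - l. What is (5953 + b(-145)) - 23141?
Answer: -17188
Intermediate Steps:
b(l) = 0
(5953 + b(-145)) - 23141 = (5953 + 0) - 23141 = 5953 - 23141 = -17188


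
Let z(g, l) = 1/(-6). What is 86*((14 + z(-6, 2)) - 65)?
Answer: -13201/3 ≈ -4400.3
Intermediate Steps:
z(g, l) = -⅙
86*((14 + z(-6, 2)) - 65) = 86*((14 - ⅙) - 65) = 86*(83/6 - 65) = 86*(-307/6) = -13201/3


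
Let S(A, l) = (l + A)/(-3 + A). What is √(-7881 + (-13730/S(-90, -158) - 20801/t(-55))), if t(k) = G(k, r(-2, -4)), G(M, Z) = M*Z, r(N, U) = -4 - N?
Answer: I*√1321885/10 ≈ 114.97*I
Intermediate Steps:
S(A, l) = (A + l)/(-3 + A)
t(k) = -2*k (t(k) = k*(-4 - 1*(-2)) = k*(-4 + 2) = k*(-2) = -2*k)
√(-7881 + (-13730/S(-90, -158) - 20801/t(-55))) = √(-7881 + (-13730*(-3 - 90)/(-90 - 158) - 20801/((-2*(-55))))) = √(-7881 + (-13730/(-248/(-93)) - 20801/110)) = √(-7881 + (-13730/((-1/93*(-248))) - 20801*1/110)) = √(-7881 + (-13730/8/3 - 1891/10)) = √(-7881 + (-13730*3/8 - 1891/10)) = √(-7881 + (-20595/4 - 1891/10)) = √(-7881 - 106757/20) = √(-264377/20) = I*√1321885/10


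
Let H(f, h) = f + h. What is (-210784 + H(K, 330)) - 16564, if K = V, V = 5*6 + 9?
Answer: -226979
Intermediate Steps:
V = 39 (V = 30 + 9 = 39)
K = 39
(-210784 + H(K, 330)) - 16564 = (-210784 + (39 + 330)) - 16564 = (-210784 + 369) - 16564 = -210415 - 16564 = -226979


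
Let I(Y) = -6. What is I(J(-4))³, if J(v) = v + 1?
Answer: -216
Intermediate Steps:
J(v) = 1 + v
I(J(-4))³ = (-6)³ = -216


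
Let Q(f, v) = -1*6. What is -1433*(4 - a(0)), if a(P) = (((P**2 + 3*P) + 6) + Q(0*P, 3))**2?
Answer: -5732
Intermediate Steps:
Q(f, v) = -6
a(P) = (P**2 + 3*P)**2 (a(P) = (((P**2 + 3*P) + 6) - 6)**2 = ((6 + P**2 + 3*P) - 6)**2 = (P**2 + 3*P)**2)
-1433*(4 - a(0)) = -1433*(4 - 0**2*(3 + 0)**2) = -1433*(4 - 0*3**2) = -1433*(4 - 0*9) = -1433*(4 - 1*0) = -1433*(4 + 0) = -1433*4 = -5732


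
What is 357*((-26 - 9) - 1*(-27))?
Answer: -2856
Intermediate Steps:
357*((-26 - 9) - 1*(-27)) = 357*(-35 + 27) = 357*(-8) = -2856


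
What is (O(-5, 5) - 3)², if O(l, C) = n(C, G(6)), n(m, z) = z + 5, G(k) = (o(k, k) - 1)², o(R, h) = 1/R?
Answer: 9409/1296 ≈ 7.2600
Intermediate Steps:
G(k) = (-1 + 1/k)² (G(k) = (1/k - 1)² = (-1 + 1/k)²)
n(m, z) = 5 + z
O(l, C) = 205/36 (O(l, C) = 5 + (-1 + 6)²/6² = 5 + (1/36)*5² = 5 + (1/36)*25 = 5 + 25/36 = 205/36)
(O(-5, 5) - 3)² = (205/36 - 3)² = (97/36)² = 9409/1296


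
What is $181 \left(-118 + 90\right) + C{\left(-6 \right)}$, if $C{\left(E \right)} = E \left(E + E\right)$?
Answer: $-4996$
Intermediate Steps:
$C{\left(E \right)} = 2 E^{2}$ ($C{\left(E \right)} = E 2 E = 2 E^{2}$)
$181 \left(-118 + 90\right) + C{\left(-6 \right)} = 181 \left(-118 + 90\right) + 2 \left(-6\right)^{2} = 181 \left(-28\right) + 2 \cdot 36 = -5068 + 72 = -4996$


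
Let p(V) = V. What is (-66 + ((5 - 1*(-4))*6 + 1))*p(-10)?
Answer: 110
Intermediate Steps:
(-66 + ((5 - 1*(-4))*6 + 1))*p(-10) = (-66 + ((5 - 1*(-4))*6 + 1))*(-10) = (-66 + ((5 + 4)*6 + 1))*(-10) = (-66 + (9*6 + 1))*(-10) = (-66 + (54 + 1))*(-10) = (-66 + 55)*(-10) = -11*(-10) = 110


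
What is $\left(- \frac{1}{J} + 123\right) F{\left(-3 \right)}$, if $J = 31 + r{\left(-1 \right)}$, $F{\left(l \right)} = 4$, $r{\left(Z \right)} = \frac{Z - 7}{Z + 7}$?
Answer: $\frac{43776}{89} \approx 491.87$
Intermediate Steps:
$r{\left(Z \right)} = \frac{-7 + Z}{7 + Z}$
$J = \frac{89}{3}$ ($J = 31 + \frac{-7 - 1}{7 - 1} = 31 + \frac{1}{6} \left(-8\right) = 31 - \frac{4}{3} = \frac{89}{3} \approx 29.667$)
$\left(- \frac{1}{J} + 123\right) F{\left(-3 \right)} = \left(- \frac{1}{\frac{89}{3}} + 123\right) 4 = \left(\left(-1\right) \frac{3}{89} + 123\right) 4 = \left(- \frac{3}{89} + 123\right) 4 = \frac{10944}{89} \cdot 4 = \frac{43776}{89}$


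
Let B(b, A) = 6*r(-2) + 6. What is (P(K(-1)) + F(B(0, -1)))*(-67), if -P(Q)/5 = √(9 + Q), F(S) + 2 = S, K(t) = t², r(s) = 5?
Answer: -2278 + 335*√10 ≈ -1218.6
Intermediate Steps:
B(b, A) = 36 (B(b, A) = 6*5 + 6 = 30 + 6 = 36)
F(S) = -2 + S
P(Q) = -5*√(9 + Q)
(P(K(-1)) + F(B(0, -1)))*(-67) = (-5*√(9 + (-1)²) + (-2 + 36))*(-67) = (-5*√(9 + 1) + 34)*(-67) = (-5*√10 + 34)*(-67) = (34 - 5*√10)*(-67) = -2278 + 335*√10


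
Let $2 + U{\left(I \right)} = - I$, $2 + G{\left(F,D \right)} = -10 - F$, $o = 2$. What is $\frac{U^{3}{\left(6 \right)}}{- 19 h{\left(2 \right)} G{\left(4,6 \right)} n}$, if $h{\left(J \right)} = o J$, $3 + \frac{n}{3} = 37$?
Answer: $- \frac{4}{969} \approx -0.004128$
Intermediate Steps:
$G{\left(F,D \right)} = -12 - F$ ($G{\left(F,D \right)} = -2 - \left(10 + F\right) = -12 - F$)
$n = 102$ ($n = -9 + 3 \cdot 37 = -9 + 111 = 102$)
$U{\left(I \right)} = -2 - I$
$h{\left(J \right)} = 2 J$
$\frac{U^{3}{\left(6 \right)}}{- 19 h{\left(2 \right)} G{\left(4,6 \right)} n} = \frac{\left(-2 - 6\right)^{3}}{- 19 \cdot 2 \cdot 2 \left(-12 - 4\right) 102} = \frac{\left(-2 - 6\right)^{3}}{\left(-19\right) 4 \left(-12 - 4\right) 102} = \frac{\left(-8\right)^{3}}{\left(-76\right) \left(-16\right) 102} = - \frac{512}{1216 \cdot 102} = - \frac{512}{124032} = \left(-512\right) \frac{1}{124032} = - \frac{4}{969}$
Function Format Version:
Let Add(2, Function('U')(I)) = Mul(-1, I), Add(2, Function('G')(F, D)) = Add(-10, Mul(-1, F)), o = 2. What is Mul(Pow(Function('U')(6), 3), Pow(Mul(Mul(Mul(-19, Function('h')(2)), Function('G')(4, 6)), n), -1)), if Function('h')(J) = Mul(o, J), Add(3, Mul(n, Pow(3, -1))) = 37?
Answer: Rational(-4, 969) ≈ -0.0041280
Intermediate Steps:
Function('G')(F, D) = Add(-12, Mul(-1, F)) (Function('G')(F, D) = Add(-2, Add(-10, Mul(-1, F))) = Add(-12, Mul(-1, F)))
n = 102 (n = Add(-9, Mul(3, 37)) = Add(-9, 111) = 102)
Function('U')(I) = Add(-2, Mul(-1, I))
Function('h')(J) = Mul(2, J)
Mul(Pow(Function('U')(6), 3), Pow(Mul(Mul(Mul(-19, Function('h')(2)), Function('G')(4, 6)), n), -1)) = Mul(Pow(Add(-2, Mul(-1, 6)), 3), Pow(Mul(Mul(Mul(-19, Mul(2, 2)), Add(-12, Mul(-1, 4))), 102), -1)) = Mul(Pow(Add(-2, -6), 3), Pow(Mul(Mul(Mul(-19, 4), Add(-12, -4)), 102), -1)) = Mul(Pow(-8, 3), Pow(Mul(Mul(-76, -16), 102), -1)) = Mul(-512, Pow(Mul(1216, 102), -1)) = Mul(-512, Pow(124032, -1)) = Mul(-512, Rational(1, 124032)) = Rational(-4, 969)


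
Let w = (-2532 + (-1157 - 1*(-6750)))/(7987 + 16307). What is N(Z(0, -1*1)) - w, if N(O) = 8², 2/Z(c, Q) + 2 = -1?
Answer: 1551755/24294 ≈ 63.874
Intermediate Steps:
Z(c, Q) = -⅔ (Z(c, Q) = 2/(-2 - 1) = 2/(-3) = 2*(-⅓) = -⅔)
N(O) = 64
w = 3061/24294 (w = (-2532 + (-1157 + 6750))/24294 = (-2532 + 5593)*(1/24294) = 3061*(1/24294) = 3061/24294 ≈ 0.12600)
N(Z(0, -1*1)) - w = 64 - 1*3061/24294 = 64 - 3061/24294 = 1551755/24294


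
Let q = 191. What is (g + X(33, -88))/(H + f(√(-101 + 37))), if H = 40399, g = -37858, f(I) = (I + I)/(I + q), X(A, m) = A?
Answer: -11168826675395/11928868948589 + 23118640*I/11928868948589 ≈ -0.93629 + 1.938e-6*I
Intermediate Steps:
f(I) = 2*I/(191 + I) (f(I) = (I + I)/(I + 191) = (2*I)/(191 + I) = 2*I/(191 + I))
(g + X(33, -88))/(H + f(√(-101 + 37))) = (-37858 + 33)/(40399 + 2*√(-101 + 37)/(191 + √(-101 + 37))) = -37825/(40399 + 2*√(-64)/(191 + √(-64))) = -37825/(40399 + 2*(8*I)/(191 + 8*I)) = -37825/(40399 + 2*(8*I)*((191 - 8*I)/36545)) = -37825/(40399 + 16*I*(191 - 8*I)/36545)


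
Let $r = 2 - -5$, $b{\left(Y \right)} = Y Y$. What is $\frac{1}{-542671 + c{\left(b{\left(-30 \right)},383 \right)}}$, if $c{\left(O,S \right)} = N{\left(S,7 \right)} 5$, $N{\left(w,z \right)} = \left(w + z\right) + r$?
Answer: $- \frac{1}{540686} \approx -1.8495 \cdot 10^{-6}$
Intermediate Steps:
$b{\left(Y \right)} = Y^{2}$
$r = 7$ ($r = 2 + 5 = 7$)
$N{\left(w,z \right)} = 7 + w + z$ ($N{\left(w,z \right)} = \left(w + z\right) + 7 = 7 + w + z$)
$c{\left(O,S \right)} = 70 + 5 S$ ($c{\left(O,S \right)} = \left(7 + S + 7\right) 5 = \left(14 + S\right) 5 = 70 + 5 S$)
$\frac{1}{-542671 + c{\left(b{\left(-30 \right)},383 \right)}} = \frac{1}{-542671 + \left(70 + 5 \cdot 383\right)} = \frac{1}{-542671 + \left(70 + 1915\right)} = \frac{1}{-542671 + 1985} = \frac{1}{-540686} = - \frac{1}{540686}$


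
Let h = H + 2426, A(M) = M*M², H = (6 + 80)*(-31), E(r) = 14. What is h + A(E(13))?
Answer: 2504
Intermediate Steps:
H = -2666 (H = 86*(-31) = -2666)
A(M) = M³
h = -240 (h = -2666 + 2426 = -240)
h + A(E(13)) = -240 + 14³ = -240 + 2744 = 2504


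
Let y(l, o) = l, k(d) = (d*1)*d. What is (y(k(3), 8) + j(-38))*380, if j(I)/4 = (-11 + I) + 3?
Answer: -66500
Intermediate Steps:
k(d) = d² (k(d) = d*d = d²)
j(I) = -32 + 4*I (j(I) = 4*((-11 + I) + 3) = 4*(-8 + I) = -32 + 4*I)
(y(k(3), 8) + j(-38))*380 = (3² + (-32 + 4*(-38)))*380 = (9 + (-32 - 152))*380 = (9 - 184)*380 = -175*380 = -66500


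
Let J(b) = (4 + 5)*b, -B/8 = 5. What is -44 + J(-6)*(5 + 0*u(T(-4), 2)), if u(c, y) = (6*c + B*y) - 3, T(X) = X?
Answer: -314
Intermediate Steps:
B = -40 (B = -8*5 = -40)
u(c, y) = -3 - 40*y + 6*c (u(c, y) = (6*c - 40*y) - 3 = (-40*y + 6*c) - 3 = -3 - 40*y + 6*c)
J(b) = 9*b
-44 + J(-6)*(5 + 0*u(T(-4), 2)) = -44 + (9*(-6))*(5 + 0*(-3 - 40*2 + 6*(-4))) = -44 - 54*(5 + 0*(-3 - 80 - 24)) = -44 - 54*(5 + 0*(-107)) = -44 - 54*(5 + 0) = -44 - 54*5 = -44 - 270 = -314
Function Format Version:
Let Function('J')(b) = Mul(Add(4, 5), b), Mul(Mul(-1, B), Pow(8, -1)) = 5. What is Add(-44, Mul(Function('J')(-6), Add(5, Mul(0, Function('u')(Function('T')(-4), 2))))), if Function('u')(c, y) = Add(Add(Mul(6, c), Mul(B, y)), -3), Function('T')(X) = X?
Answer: -314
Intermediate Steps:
B = -40 (B = Mul(-8, 5) = -40)
Function('u')(c, y) = Add(-3, Mul(-40, y), Mul(6, c)) (Function('u')(c, y) = Add(Add(Mul(6, c), Mul(-40, y)), -3) = Add(Add(Mul(-40, y), Mul(6, c)), -3) = Add(-3, Mul(-40, y), Mul(6, c)))
Function('J')(b) = Mul(9, b)
Add(-44, Mul(Function('J')(-6), Add(5, Mul(0, Function('u')(Function('T')(-4), 2))))) = Add(-44, Mul(Mul(9, -6), Add(5, Mul(0, Add(-3, Mul(-40, 2), Mul(6, -4)))))) = Add(-44, Mul(-54, Add(5, Mul(0, Add(-3, -80, -24))))) = Add(-44, Mul(-54, Add(5, Mul(0, -107)))) = Add(-44, Mul(-54, Add(5, 0))) = Add(-44, Mul(-54, 5)) = Add(-44, -270) = -314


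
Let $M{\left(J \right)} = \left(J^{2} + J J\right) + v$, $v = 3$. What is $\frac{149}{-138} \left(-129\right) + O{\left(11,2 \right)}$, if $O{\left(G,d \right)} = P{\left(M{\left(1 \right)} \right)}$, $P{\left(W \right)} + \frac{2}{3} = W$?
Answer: $\frac{19819}{138} \approx 143.62$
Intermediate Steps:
$M{\left(J \right)} = 3 + 2 J^{2}$ ($M{\left(J \right)} = \left(J^{2} + J J\right) + 3 = \left(J^{2} + J^{2}\right) + 3 = 2 J^{2} + 3 = 3 + 2 J^{2}$)
$P{\left(W \right)} = - \frac{2}{3} + W$
$O{\left(G,d \right)} = \frac{13}{3}$ ($O{\left(G,d \right)} = - \frac{2}{3} + \left(3 + 2 \cdot 1^{2}\right) = - \frac{2}{3} + \left(3 + 2 \cdot 1\right) = - \frac{2}{3} + \left(3 + 2\right) = - \frac{2}{3} + 5 = \frac{13}{3}$)
$\frac{149}{-138} \left(-129\right) + O{\left(11,2 \right)} = \frac{149}{-138} \left(-129\right) + \frac{13}{3} = 149 \left(- \frac{1}{138}\right) \left(-129\right) + \frac{13}{3} = \left(- \frac{149}{138}\right) \left(-129\right) + \frac{13}{3} = \frac{6407}{46} + \frac{13}{3} = \frac{19819}{138}$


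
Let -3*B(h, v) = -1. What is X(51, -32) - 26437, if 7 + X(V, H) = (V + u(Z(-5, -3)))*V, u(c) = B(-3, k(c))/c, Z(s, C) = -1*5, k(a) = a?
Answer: -119232/5 ≈ -23846.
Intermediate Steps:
Z(s, C) = -5
B(h, v) = 1/3 (B(h, v) = -1/3*(-1) = 1/3)
u(c) = 1/(3*c)
X(V, H) = -7 + V*(-1/15 + V) (X(V, H) = -7 + (V + (1/3)/(-5))*V = -7 + (V + (1/3)*(-1/5))*V = -7 + (V - 1/15)*V = -7 + (-1/15 + V)*V = -7 + V*(-1/15 + V))
X(51, -32) - 26437 = (-7 + 51**2 - 1/15*51) - 26437 = (-7 + 2601 - 17/5) - 26437 = 12953/5 - 26437 = -119232/5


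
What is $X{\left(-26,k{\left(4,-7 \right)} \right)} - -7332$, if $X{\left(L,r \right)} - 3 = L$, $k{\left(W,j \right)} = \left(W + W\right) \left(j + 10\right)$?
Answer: $7309$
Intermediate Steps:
$k{\left(W,j \right)} = 2 W \left(10 + j\right)$
$X{\left(L,r \right)} = 3 + L$
$X{\left(-26,k{\left(4,-7 \right)} \right)} - -7332 = \left(3 - 26\right) - -7332 = -23 + 7332 = 7309$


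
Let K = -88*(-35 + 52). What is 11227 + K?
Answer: 9731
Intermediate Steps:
K = -1496 (K = -88*17 = -1496)
11227 + K = 11227 - 1496 = 9731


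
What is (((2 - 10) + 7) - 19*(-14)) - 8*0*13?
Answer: 265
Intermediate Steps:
(((2 - 10) + 7) - 19*(-14)) - 8*0*13 = ((-8 + 7) + 266) + 0*13 = (-1 + 266) + 0 = 265 + 0 = 265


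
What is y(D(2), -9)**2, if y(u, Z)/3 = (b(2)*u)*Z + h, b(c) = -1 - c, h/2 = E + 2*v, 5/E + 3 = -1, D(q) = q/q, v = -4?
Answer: 2601/4 ≈ 650.25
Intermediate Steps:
D(q) = 1
E = -5/4 (E = 5/(-3 - 1) = 5/(-4) = 5*(-1/4) = -5/4 ≈ -1.2500)
h = -37/2 (h = 2*(-5/4 + 2*(-4)) = 2*(-5/4 - 8) = 2*(-37/4) = -37/2 ≈ -18.500)
y(u, Z) = -111/2 - 9*Z*u (y(u, Z) = 3*(((-1 - 1*2)*u)*Z - 37/2) = 3*(((-1 - 2)*u)*Z - 37/2) = 3*((-3*u)*Z - 37/2) = 3*(-3*Z*u - 37/2) = 3*(-37/2 - 3*Z*u) = -111/2 - 9*Z*u)
y(D(2), -9)**2 = (-111/2 - 9*(-9)*1)**2 = (-111/2 + 81)**2 = (51/2)**2 = 2601/4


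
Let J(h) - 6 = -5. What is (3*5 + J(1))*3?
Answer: 48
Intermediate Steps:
J(h) = 1 (J(h) = 6 - 5 = 1)
(3*5 + J(1))*3 = (3*5 + 1)*3 = (15 + 1)*3 = 16*3 = 48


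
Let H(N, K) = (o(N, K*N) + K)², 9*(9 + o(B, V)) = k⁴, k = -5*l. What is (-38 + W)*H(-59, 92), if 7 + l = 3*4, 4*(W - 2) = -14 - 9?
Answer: -6394932769532/81 ≈ -7.8950e+10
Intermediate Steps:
W = -15/4 (W = 2 + (-14 - 9)/4 = 2 + (¼)*(-23) = 2 - 23/4 = -15/4 ≈ -3.7500)
l = 5 (l = -7 + 3*4 = -7 + 12 = 5)
k = -25 (k = -5*5 = -25)
o(B, V) = 390544/9 (o(B, V) = -9 + (⅑)*(-25)⁴ = -9 + (⅑)*390625 = -9 + 390625/9 = 390544/9)
H(N, K) = (390544/9 + K)²
(-38 + W)*H(-59, 92) = (-38 - 15/4)*((390544 + 9*92)²/81) = -167*(390544 + 828)²/324 = -167*391372²/324 = -167*153172042384/324 = -167/4*153172042384/81 = -6394932769532/81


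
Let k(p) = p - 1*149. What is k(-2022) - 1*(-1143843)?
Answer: 1141672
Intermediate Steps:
k(p) = -149 + p (k(p) = p - 149 = -149 + p)
k(-2022) - 1*(-1143843) = (-149 - 2022) - 1*(-1143843) = -2171 + 1143843 = 1141672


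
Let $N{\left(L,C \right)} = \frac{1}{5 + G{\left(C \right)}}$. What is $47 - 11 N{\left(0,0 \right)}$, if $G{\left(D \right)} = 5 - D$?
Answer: $\frac{459}{10} \approx 45.9$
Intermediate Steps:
$N{\left(L,C \right)} = \frac{1}{10 - C}$ ($N{\left(L,C \right)} = \frac{1}{5 - \left(-5 + C\right)} = \frac{1}{10 - C}$)
$47 - 11 N{\left(0,0 \right)} = 47 - 11 \left(- \frac{1}{-10 + 0}\right) = 47 - 11 \left(- \frac{1}{-10}\right) = 47 - 11 \left(\left(-1\right) \left(- \frac{1}{10}\right)\right) = 47 - \frac{11}{10} = \frac{459}{10}$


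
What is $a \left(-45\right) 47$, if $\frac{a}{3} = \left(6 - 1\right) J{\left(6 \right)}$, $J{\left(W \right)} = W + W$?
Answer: $-380700$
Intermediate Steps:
$J{\left(W \right)} = 2 W$
$a = 180$ ($a = 3 \left(6 - 1\right) 2 \cdot 6 = 3 \cdot 5 \cdot 12 = 3 \cdot 60 = 180$)
$a \left(-45\right) 47 = 180 \left(-45\right) 47 = \left(-8100\right) 47 = -380700$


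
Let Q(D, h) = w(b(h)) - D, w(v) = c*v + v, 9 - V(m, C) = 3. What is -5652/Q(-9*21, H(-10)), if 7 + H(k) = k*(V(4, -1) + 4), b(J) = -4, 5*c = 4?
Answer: -3140/101 ≈ -31.089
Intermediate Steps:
c = ⅘ (c = (⅕)*4 = ⅘ ≈ 0.80000)
V(m, C) = 6 (V(m, C) = 9 - 1*3 = 9 - 3 = 6)
H(k) = -7 + 10*k (H(k) = -7 + k*(6 + 4) = -7 + k*10 = -7 + 10*k)
w(v) = 9*v/5 (w(v) = 4*v/5 + v = 9*v/5)
Q(D, h) = -36/5 - D (Q(D, h) = (9/5)*(-4) - D = -36/5 - D)
-5652/Q(-9*21, H(-10)) = -5652/(-36/5 - (-9)*21) = -5652/(-36/5 - 1*(-189)) = -5652/(-36/5 + 189) = -5652/909/5 = -5652*5/909 = -3140/101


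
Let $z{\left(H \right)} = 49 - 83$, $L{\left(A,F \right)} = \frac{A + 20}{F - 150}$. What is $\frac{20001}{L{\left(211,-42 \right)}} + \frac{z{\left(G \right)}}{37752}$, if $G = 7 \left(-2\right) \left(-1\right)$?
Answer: $- \frac{2196589943}{132132} \approx -16624.0$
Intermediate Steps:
$G = 14$ ($G = \left(-14\right) \left(-1\right) = 14$)
$L{\left(A,F \right)} = \frac{20 + A}{-150 + F}$
$z{\left(H \right)} = -34$ ($z{\left(H \right)} = 49 - 83 = -34$)
$\frac{20001}{L{\left(211,-42 \right)}} + \frac{z{\left(G \right)}}{37752} = \frac{20001}{\frac{1}{-150 - 42} \left(20 + 211\right)} - \frac{34}{37752} = \frac{20001}{\frac{1}{-192} \cdot 231} - \frac{17}{18876} = \frac{20001}{\left(- \frac{1}{192}\right) 231} - \frac{17}{18876} = \frac{20001}{- \frac{77}{64}} - \frac{17}{18876} = 20001 \left(- \frac{64}{77}\right) - \frac{17}{18876} = - \frac{1280064}{77} - \frac{17}{18876} = - \frac{2196589943}{132132}$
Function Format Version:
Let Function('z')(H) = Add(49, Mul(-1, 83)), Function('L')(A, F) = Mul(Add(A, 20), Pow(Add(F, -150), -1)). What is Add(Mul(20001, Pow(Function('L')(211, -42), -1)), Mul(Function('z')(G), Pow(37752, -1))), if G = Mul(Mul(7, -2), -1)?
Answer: Rational(-2196589943, 132132) ≈ -16624.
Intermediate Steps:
G = 14 (G = Mul(-14, -1) = 14)
Function('L')(A, F) = Mul(Pow(Add(-150, F), -1), Add(20, A)) (Function('L')(A, F) = Mul(Add(20, A), Pow(Add(-150, F), -1)) = Mul(Pow(Add(-150, F), -1), Add(20, A)))
Function('z')(H) = -34 (Function('z')(H) = Add(49, -83) = -34)
Add(Mul(20001, Pow(Function('L')(211, -42), -1)), Mul(Function('z')(G), Pow(37752, -1))) = Add(Mul(20001, Pow(Mul(Pow(Add(-150, -42), -1), Add(20, 211)), -1)), Mul(-34, Pow(37752, -1))) = Add(Mul(20001, Pow(Mul(Pow(-192, -1), 231), -1)), Mul(-34, Rational(1, 37752))) = Add(Mul(20001, Pow(Mul(Rational(-1, 192), 231), -1)), Rational(-17, 18876)) = Add(Mul(20001, Pow(Rational(-77, 64), -1)), Rational(-17, 18876)) = Add(Mul(20001, Rational(-64, 77)), Rational(-17, 18876)) = Add(Rational(-1280064, 77), Rational(-17, 18876)) = Rational(-2196589943, 132132)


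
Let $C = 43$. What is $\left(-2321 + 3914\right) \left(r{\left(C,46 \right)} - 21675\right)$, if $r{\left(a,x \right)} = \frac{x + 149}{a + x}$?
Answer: $- \frac{3072705840}{89} \approx -3.4525 \cdot 10^{7}$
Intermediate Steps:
$r{\left(a,x \right)} = \frac{149 + x}{a + x}$
$\left(-2321 + 3914\right) \left(r{\left(C,46 \right)} - 21675\right) = \left(-2321 + 3914\right) \left(\frac{149 + 46}{43 + 46} - 21675\right) = 1593 \left(\frac{1}{89} \cdot 195 - 21675\right) = 1593 \left(\frac{195}{89} - 21675\right) = 1593 \left(- \frac{1928880}{89}\right) = - \frac{3072705840}{89}$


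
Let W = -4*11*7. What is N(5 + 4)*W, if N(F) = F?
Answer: -2772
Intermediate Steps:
W = -308 (W = -44*7 = -308)
N(5 + 4)*W = (5 + 4)*(-308) = 9*(-308) = -2772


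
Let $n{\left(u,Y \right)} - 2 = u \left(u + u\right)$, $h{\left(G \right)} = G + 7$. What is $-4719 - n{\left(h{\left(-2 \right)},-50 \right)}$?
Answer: $-4771$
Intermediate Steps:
$h{\left(G \right)} = 7 + G$
$n{\left(u,Y \right)} = 2 + 2 u^{2}$ ($n{\left(u,Y \right)} = 2 + u \left(u + u\right) = 2 + u 2 u = 2 + 2 u^{2}$)
$-4719 - n{\left(h{\left(-2 \right)},-50 \right)} = -4719 - \left(2 + 2 \left(7 - 2\right)^{2}\right) = -4719 - \left(2 + 2 \cdot 5^{2}\right) = -4719 - \left(2 + 2 \cdot 25\right) = -4719 - \left(2 + 50\right) = -4719 - 52 = -4771$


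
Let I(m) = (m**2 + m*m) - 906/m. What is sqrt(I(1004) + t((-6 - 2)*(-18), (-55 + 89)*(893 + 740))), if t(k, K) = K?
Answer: sqrt(522039666810)/502 ≈ 1439.3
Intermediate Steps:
I(m) = -906/m + 2*m**2 (I(m) = (m**2 + m**2) - 906/m = 2*m**2 - 906/m = -906/m + 2*m**2)
sqrt(I(1004) + t((-6 - 2)*(-18), (-55 + 89)*(893 + 740))) = sqrt(2*(-453 + 1004**3)/1004 + (-55 + 89)*(893 + 740)) = sqrt(2*(1/1004)*(-453 + 1012048064) + 34*1633) = sqrt(2*(1/1004)*1012047611 + 55522) = sqrt(1012047611/502 + 55522) = sqrt(1039919655/502) = sqrt(522039666810)/502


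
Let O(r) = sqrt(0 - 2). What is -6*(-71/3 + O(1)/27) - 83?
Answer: 59 - 2*I*sqrt(2)/9 ≈ 59.0 - 0.31427*I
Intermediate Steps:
O(r) = I*sqrt(2) (O(r) = sqrt(-2) = I*sqrt(2))
-6*(-71/3 + O(1)/27) - 83 = -6*(-71/3 + (I*sqrt(2))/27) - 83 = -6*(-71*1/3 + (I*sqrt(2))*(1/27)) - 83 = -6*(-71/3 + I*sqrt(2)/27) - 83 = (142 - 2*I*sqrt(2)/9) - 83 = 59 - 2*I*sqrt(2)/9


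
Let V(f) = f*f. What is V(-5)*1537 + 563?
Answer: 38988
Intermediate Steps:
V(f) = f**2
V(-5)*1537 + 563 = (-5)**2*1537 + 563 = 25*1537 + 563 = 38425 + 563 = 38988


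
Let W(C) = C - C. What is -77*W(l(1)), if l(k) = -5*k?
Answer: 0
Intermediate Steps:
W(C) = 0
-77*W(l(1)) = -77*0 = 0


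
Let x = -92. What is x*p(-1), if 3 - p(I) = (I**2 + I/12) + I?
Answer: -851/3 ≈ -283.67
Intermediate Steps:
p(I) = 3 - I**2 - 13*I/12 (p(I) = 3 - ((I**2 + I/12) + I) = 3 - (I**2 + 13*I/12) = 3 + (-I**2 - 13*I/12) = 3 - I**2 - 13*I/12)
x*p(-1) = -92*(3 - 1*(-1)**2 - 13/12*(-1)) = -92*(3 - 1*1 + 13/12) = -92*(3 - 1 + 13/12) = -92*37/12 = -851/3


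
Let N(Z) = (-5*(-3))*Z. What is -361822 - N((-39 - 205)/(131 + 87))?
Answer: -39436768/109 ≈ -3.6181e+5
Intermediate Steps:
N(Z) = 15*Z
-361822 - N((-39 - 205)/(131 + 87)) = -361822 - 15*(-39 - 205)/(131 + 87) = -361822 - 15*(-244/218) = -361822 - 15*(-244*1/218) = -361822 - 15*(-122)/109 = -361822 - 1*(-1830/109) = -361822 + 1830/109 = -39436768/109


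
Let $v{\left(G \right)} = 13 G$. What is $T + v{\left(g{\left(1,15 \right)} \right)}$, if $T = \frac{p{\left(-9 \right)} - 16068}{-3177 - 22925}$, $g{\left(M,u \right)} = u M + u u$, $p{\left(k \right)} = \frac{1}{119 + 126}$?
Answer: $\frac{643751789}{206290} \approx 3120.6$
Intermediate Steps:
$p{\left(k \right)} = \frac{1}{245}$
$g{\left(M,u \right)} = u^{2} + M u$ ($g{\left(M,u \right)} = M u + u^{2} = u^{2} + M u$)
$T = \frac{126989}{206290}$ ($T = \frac{\frac{1}{245} - 16068}{-3177 - 22925} = - \frac{3936659}{245 \left(-26102\right)} = \left(- \frac{3936659}{245}\right) \left(- \frac{1}{26102}\right) = \frac{126989}{206290} \approx 0.61559$)
$T + v{\left(g{\left(1,15 \right)} \right)} = \frac{126989}{206290} + 13 \cdot 15 \left(1 + 15\right) = \frac{126989}{206290} + 13 \cdot 15 \cdot 16 = \frac{126989}{206290} + 13 \cdot 240 = \frac{126989}{206290} + 3120 = \frac{643751789}{206290}$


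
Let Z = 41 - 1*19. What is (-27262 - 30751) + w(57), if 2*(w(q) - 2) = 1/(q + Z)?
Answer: -9165737/158 ≈ -58011.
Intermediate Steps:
Z = 22 (Z = 41 - 19 = 22)
w(q) = 2 + 1/(2*(22 + q)) (w(q) = 2 + 1/(2*(q + 22)) = 2 + 1/(2*(22 + q)))
(-27262 - 30751) + w(57) = (-27262 - 30751) + (89 + 4*57)/(2*(22 + 57)) = -58013 + (½)*(89 + 228)/79 = -58013 + (½)*(1/79)*317 = -58013 + 317/158 = -9165737/158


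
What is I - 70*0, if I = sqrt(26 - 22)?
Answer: 2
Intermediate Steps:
I = 2 (I = sqrt(4) = 2)
I - 70*0 = 2 - 70*0 = 2 + 0 = 2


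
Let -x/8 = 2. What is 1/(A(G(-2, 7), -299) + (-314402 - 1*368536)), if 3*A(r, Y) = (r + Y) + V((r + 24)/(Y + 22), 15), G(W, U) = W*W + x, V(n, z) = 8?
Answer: -1/683039 ≈ -1.4640e-6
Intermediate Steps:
x = -16 (x = -8*2 = -16)
G(W, U) = -16 + W² (G(W, U) = W*W - 16 = W² - 16 = -16 + W²)
A(r, Y) = 8/3 + Y/3 + r/3 (A(r, Y) = ((r + Y) + 8)/3 = ((Y + r) + 8)/3 = (8 + Y + r)/3 = 8/3 + Y/3 + r/3)
1/(A(G(-2, 7), -299) + (-314402 - 1*368536)) = 1/((8/3 + (⅓)*(-299) + (-16 + (-2)²)/3) + (-314402 - 1*368536)) = 1/((8/3 - 299/3 + (-16 + 4)/3) + (-314402 - 368536)) = 1/((8/3 - 299/3 + (⅓)*(-12)) - 682938) = 1/((8/3 - 299/3 - 4) - 682938) = 1/(-101 - 682938) = 1/(-683039) = -1/683039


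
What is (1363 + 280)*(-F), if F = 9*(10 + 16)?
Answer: -384462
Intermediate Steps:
F = 234 (F = 9*26 = 234)
(1363 + 280)*(-F) = (1363 + 280)*(-1*234) = 1643*(-234) = -384462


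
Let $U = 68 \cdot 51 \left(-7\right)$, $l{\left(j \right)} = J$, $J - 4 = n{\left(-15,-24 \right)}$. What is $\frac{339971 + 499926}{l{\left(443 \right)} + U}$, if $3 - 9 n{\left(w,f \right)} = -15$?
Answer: $- \frac{839897}{24270} \approx -34.606$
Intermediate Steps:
$n{\left(w,f \right)} = 2$ ($n{\left(w,f \right)} = \frac{1}{3} - - \frac{5}{3} = \frac{1}{3} + \frac{5}{3} = 2$)
$J = 6$ ($J = 4 + 2 = 6$)
$l{\left(j \right)} = 6$
$U = -24276$ ($U = 3468 \left(-7\right) = -24276$)
$\frac{339971 + 499926}{l{\left(443 \right)} + U} = \frac{339971 + 499926}{6 - 24276} = \frac{839897}{-24270} = 839897 \left(- \frac{1}{24270}\right) = - \frac{839897}{24270}$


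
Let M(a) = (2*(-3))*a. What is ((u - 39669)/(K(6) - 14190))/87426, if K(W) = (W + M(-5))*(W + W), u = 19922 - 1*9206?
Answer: 3217/133645212 ≈ 2.4071e-5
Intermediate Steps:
M(a) = -6*a
u = 10716 (u = 19922 - 9206 = 10716)
K(W) = 2*W*(30 + W) (K(W) = (W - 6*(-5))*(W + W) = (W + 30)*(2*W) = (30 + W)*(2*W) = 2*W*(30 + W))
((u - 39669)/(K(6) - 14190))/87426 = ((10716 - 39669)/(2*6*(30 + 6) - 14190))/87426 = -28953/(2*6*36 - 14190)*(1/87426) = -28953/(432 - 14190)*(1/87426) = -28953/(-13758)*(1/87426) = -28953*(-1/13758)*(1/87426) = (9651/4586)*(1/87426) = 3217/133645212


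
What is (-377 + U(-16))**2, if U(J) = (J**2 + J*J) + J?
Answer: 14161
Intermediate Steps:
U(J) = J + 2*J**2 (U(J) = (J**2 + J**2) + J = 2*J**2 + J = J + 2*J**2)
(-377 + U(-16))**2 = (-377 - 16*(1 + 2*(-16)))**2 = (-377 - 16*(1 - 32))**2 = (-377 - 16*(-31))**2 = (-377 + 496)**2 = 119**2 = 14161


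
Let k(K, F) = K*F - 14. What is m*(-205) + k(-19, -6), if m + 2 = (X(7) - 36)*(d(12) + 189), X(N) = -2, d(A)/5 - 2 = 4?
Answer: 1706520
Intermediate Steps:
d(A) = 30 (d(A) = 10 + 5*4 = 10 + 20 = 30)
k(K, F) = -14 + F*K (k(K, F) = F*K - 14 = -14 + F*K)
m = -8324 (m = -2 + (-2 - 36)*(30 + 189) = -2 - 38*219 = -2 - 8322 = -8324)
m*(-205) + k(-19, -6) = -8324*(-205) + (-14 - 6*(-19)) = 1706420 + (-14 + 114) = 1706420 + 100 = 1706520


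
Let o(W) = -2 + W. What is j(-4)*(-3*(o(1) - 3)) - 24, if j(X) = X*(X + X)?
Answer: 360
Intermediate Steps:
j(X) = 2*X**2 (j(X) = X*(2*X) = 2*X**2)
j(-4)*(-3*(o(1) - 3)) - 24 = (2*(-4)**2)*(-3*((-2 + 1) - 3)) - 24 = (2*16)*(-3*(-1 - 3)) - 24 = 32*(-3*(-4)) - 24 = 32*12 - 24 = 384 - 24 = 360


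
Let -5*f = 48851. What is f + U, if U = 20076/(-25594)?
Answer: -625196437/63985 ≈ -9771.0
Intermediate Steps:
f = -48851/5 (f = -⅕*48851 = -48851/5 ≈ -9770.2)
U = -10038/12797 (U = 20076*(-1/25594) = -10038/12797 ≈ -0.78440)
f + U = -48851/5 - 10038/12797 = -625196437/63985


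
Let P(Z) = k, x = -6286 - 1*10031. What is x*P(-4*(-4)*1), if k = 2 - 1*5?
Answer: 48951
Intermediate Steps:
x = -16317 (x = -6286 - 10031 = -16317)
k = -3 (k = 2 - 5 = -3)
P(Z) = -3
x*P(-4*(-4)*1) = -16317*(-3) = 48951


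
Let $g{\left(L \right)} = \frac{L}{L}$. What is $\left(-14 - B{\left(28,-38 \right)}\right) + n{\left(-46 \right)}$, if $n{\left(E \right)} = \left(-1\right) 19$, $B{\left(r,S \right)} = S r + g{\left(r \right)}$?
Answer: $1030$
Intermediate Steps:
$g{\left(L \right)} = 1$
$B{\left(r,S \right)} = 1 + S r$ ($B{\left(r,S \right)} = S r + 1 = 1 + S r$)
$n{\left(E \right)} = -19$
$\left(-14 - B{\left(28,-38 \right)}\right) + n{\left(-46 \right)} = \left(-14 - \left(1 - 1064\right)\right) - 19 = \left(-14 - -1063\right) - 19 = \left(-14 + 1063\right) - 19 = 1049 - 19 = 1030$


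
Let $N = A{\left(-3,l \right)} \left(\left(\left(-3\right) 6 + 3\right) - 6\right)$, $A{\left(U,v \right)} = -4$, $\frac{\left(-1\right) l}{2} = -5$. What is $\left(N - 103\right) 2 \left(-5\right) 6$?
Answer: $1140$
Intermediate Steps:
$l = 10$ ($l = \left(-2\right) \left(-5\right) = 10$)
$N = 84$ ($N = - 4 \left(\left(\left(-3\right) 6 + 3\right) - 6\right) = - 4 \left(\left(-18 + 3\right) - 6\right) = - 4 \left(-15 - 6\right) = \left(-4\right) \left(-21\right) = 84$)
$\left(N - 103\right) 2 \left(-5\right) 6 = \left(84 - 103\right) 2 \left(-5\right) 6 = - 19 \left(\left(-10\right) 6\right) = \left(-19\right) \left(-60\right) = 1140$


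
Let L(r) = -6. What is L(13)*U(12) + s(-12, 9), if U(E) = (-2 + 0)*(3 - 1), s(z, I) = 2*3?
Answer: 30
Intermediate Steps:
s(z, I) = 6
U(E) = -4 (U(E) = -2*2 = -4)
L(13)*U(12) + s(-12, 9) = -6*(-4) + 6 = 24 + 6 = 30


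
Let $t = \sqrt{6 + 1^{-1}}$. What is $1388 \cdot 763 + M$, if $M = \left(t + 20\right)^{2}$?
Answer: $1059451 + 40 \sqrt{7} \approx 1.0596 \cdot 10^{6}$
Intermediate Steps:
$t = \sqrt{7}$ ($t = \sqrt{6 + 1} = \sqrt{7} \approx 2.6458$)
$M = \left(20 + \sqrt{7}\right)^{2}$ ($M = \left(\sqrt{7} + 20\right)^{2} = \left(20 + \sqrt{7}\right)^{2} \approx 512.83$)
$1388 \cdot 763 + M = 1388 \cdot 763 + \left(20 + \sqrt{7}\right)^{2} = 1059044 + \left(20 + \sqrt{7}\right)^{2}$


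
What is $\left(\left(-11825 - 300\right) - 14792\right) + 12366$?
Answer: $-14551$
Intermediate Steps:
$\left(\left(-11825 - 300\right) - 14792\right) + 12366 = \left(-12125 - 14792\right) + 12366 = -26917 + 12366 = -14551$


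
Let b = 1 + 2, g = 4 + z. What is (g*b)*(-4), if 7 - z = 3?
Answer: -96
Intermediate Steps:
z = 4 (z = 7 - 1*3 = 7 - 3 = 4)
g = 8 (g = 4 + 4 = 8)
b = 3
(g*b)*(-4) = (8*3)*(-4) = 24*(-4) = -96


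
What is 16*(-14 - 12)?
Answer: -416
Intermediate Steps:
16*(-14 - 12) = 16*(-26) = -416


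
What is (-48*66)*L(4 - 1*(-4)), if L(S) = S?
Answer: -25344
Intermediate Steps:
(-48*66)*L(4 - 1*(-4)) = (-48*66)*(4 - 1*(-4)) = -3168*(4 + 4) = -3168*8 = -25344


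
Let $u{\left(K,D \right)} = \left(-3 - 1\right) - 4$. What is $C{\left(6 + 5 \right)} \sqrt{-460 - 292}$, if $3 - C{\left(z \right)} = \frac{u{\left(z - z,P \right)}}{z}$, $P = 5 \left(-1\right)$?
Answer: $\frac{164 i \sqrt{47}}{11} \approx 102.21 i$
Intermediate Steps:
$P = -5$
$u{\left(K,D \right)} = -8$ ($u{\left(K,D \right)} = -4 - 4 = -8$)
$C{\left(z \right)} = 3 + \frac{8}{z}$ ($C{\left(z \right)} = 3 - - \frac{8}{z} = 3 + \frac{8}{z}$)
$C{\left(6 + 5 \right)} \sqrt{-460 - 292} = \left(3 + \frac{8}{6 + 5}\right) \sqrt{-460 - 292} = \left(3 + \frac{8}{11}\right) \sqrt{-752} = \left(3 + 8 \cdot \frac{1}{11}\right) 4 i \sqrt{47} = \left(3 + \frac{8}{11}\right) 4 i \sqrt{47} = \frac{41 \cdot 4 i \sqrt{47}}{11} = \frac{164 i \sqrt{47}}{11}$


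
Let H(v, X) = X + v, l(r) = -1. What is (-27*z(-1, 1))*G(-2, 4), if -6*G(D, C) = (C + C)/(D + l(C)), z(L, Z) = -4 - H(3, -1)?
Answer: 72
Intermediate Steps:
z(L, Z) = -6 (z(L, Z) = -4 - (-1 + 3) = -4 - 1*2 = -4 - 2 = -6)
G(D, C) = -C/(3*(-1 + D)) (G(D, C) = -(C + C)/(6*(D - 1)) = -2*C/(6*(-1 + D)) = -C/(3*(-1 + D)))
(-27*z(-1, 1))*G(-2, 4) = (-27*(-6))*(-1*4/(-3 + 3*(-2))) = 162*(-1*4/(-3 - 6)) = 162*(-1*4/(-9)) = 162*(-1*4*(-⅑)) = 162*(4/9) = 72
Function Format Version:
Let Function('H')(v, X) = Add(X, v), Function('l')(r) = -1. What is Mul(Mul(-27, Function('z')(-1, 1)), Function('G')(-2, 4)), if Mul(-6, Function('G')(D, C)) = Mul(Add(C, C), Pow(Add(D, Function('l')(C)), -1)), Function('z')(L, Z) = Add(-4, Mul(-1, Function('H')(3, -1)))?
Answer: 72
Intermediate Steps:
Function('z')(L, Z) = -6 (Function('z')(L, Z) = Add(-4, Mul(-1, Add(-1, 3))) = Add(-4, Mul(-1, 2)) = Add(-4, -2) = -6)
Function('G')(D, C) = Mul(Rational(-1, 3), C, Pow(Add(-1, D), -1)) (Function('G')(D, C) = Mul(Rational(-1, 6), Mul(Add(C, C), Pow(Add(D, -1), -1))) = Mul(Rational(-1, 6), Mul(Mul(2, C), Pow(Add(-1, D), -1))) = Mul(Rational(-1, 6), Mul(2, C, Pow(Add(-1, D), -1))) = Mul(Rational(-1, 3), C, Pow(Add(-1, D), -1)))
Mul(Mul(-27, Function('z')(-1, 1)), Function('G')(-2, 4)) = Mul(Mul(-27, -6), Mul(-1, 4, Pow(Add(-3, Mul(3, -2)), -1))) = Mul(162, Mul(-1, 4, Pow(Add(-3, -6), -1))) = Mul(162, Mul(-1, 4, Pow(-9, -1))) = Mul(162, Mul(-1, 4, Rational(-1, 9))) = Mul(162, Rational(4, 9)) = 72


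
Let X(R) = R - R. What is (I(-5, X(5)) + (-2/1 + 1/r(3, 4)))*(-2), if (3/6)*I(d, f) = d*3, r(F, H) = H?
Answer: 127/2 ≈ 63.500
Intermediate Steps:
X(R) = 0
I(d, f) = 6*d (I(d, f) = 2*(d*3) = 2*(3*d) = 6*d)
(I(-5, X(5)) + (-2/1 + 1/r(3, 4)))*(-2) = (6*(-5) + (-2/1 + 1/4))*(-2) = (-30 + (-2*1 + 1*(1/4)))*(-2) = (-30 + (-2 + 1/4))*(-2) = (-30 - 7/4)*(-2) = -127/4*(-2) = 127/2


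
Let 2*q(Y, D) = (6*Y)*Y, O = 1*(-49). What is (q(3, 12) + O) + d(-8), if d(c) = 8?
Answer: -14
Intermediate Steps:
O = -49
q(Y, D) = 3*Y**2 (q(Y, D) = ((6*Y)*Y)/2 = (6*Y**2)/2 = 3*Y**2)
(q(3, 12) + O) + d(-8) = (3*3**2 - 49) + 8 = (3*9 - 49) + 8 = (27 - 49) + 8 = -22 + 8 = -14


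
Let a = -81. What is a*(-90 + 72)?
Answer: 1458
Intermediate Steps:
a*(-90 + 72) = -81*(-90 + 72) = -81*(-18) = 1458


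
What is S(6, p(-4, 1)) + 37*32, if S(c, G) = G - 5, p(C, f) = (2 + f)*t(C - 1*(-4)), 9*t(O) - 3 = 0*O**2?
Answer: 1180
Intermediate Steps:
t(O) = 1/3 (t(O) = 1/3 + (0*O**2)/9 = 1/3 + (1/9)*0 = 1/3 + 0 = 1/3)
p(C, f) = 2/3 + f/3 (p(C, f) = (2 + f)*(1/3) = 2/3 + f/3)
S(c, G) = -5 + G
S(6, p(-4, 1)) + 37*32 = (-5 + (2/3 + (1/3)*1)) + 37*32 = (-5 + (2/3 + 1/3)) + 1184 = (-5 + 1) + 1184 = -4 + 1184 = 1180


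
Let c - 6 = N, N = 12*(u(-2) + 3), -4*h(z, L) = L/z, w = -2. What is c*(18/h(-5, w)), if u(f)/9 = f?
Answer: 31320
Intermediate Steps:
u(f) = 9*f
h(z, L) = -L/(4*z)
N = -180 (N = 12*(9*(-2) + 3) = 12*(-18 + 3) = 12*(-15) = -180)
c = -174 (c = 6 - 180 = -174)
c*(18/h(-5, w)) = -3132/((-1/4*(-2)/(-5))) = -3132/((-1/4*(-2)*(-1/5))) = -3132/(-1/10) = -3132*(-10) = -174*(-180) = 31320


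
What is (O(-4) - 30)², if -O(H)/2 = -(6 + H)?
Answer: 676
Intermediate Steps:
O(H) = 12 + 2*H (O(H) = -(-2)*(6 + H) = -2*(-6 - H) = 12 + 2*H)
(O(-4) - 30)² = ((12 + 2*(-4)) - 30)² = ((12 - 8) - 30)² = (4 - 30)² = (-26)² = 676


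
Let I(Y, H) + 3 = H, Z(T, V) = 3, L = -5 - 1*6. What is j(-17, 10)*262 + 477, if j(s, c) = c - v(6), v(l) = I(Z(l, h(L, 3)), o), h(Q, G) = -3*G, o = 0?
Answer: 3883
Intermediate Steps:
L = -11 (L = -5 - 6 = -11)
I(Y, H) = -3 + H
v(l) = -3 (v(l) = -3 + 0 = -3)
j(s, c) = 3 + c (j(s, c) = c - 1*(-3) = c + 3 = 3 + c)
j(-17, 10)*262 + 477 = (3 + 10)*262 + 477 = 13*262 + 477 = 3406 + 477 = 3883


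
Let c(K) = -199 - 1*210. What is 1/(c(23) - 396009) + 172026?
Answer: 68194202867/396418 ≈ 1.7203e+5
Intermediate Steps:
c(K) = -409 (c(K) = -199 - 210 = -409)
1/(c(23) - 396009) + 172026 = 1/(-409 - 396009) + 172026 = 1/(-396418) + 172026 = -1/396418 + 172026 = 68194202867/396418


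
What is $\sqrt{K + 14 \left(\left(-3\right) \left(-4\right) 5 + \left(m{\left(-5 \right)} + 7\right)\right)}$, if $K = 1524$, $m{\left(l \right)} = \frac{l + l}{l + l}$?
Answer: $2 \sqrt{619} \approx 49.759$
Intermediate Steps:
$m{\left(l \right)} = 1$ ($m{\left(l \right)} = \frac{2 l}{2 l} = 2 l \frac{1}{2 l} = 1$)
$\sqrt{K + 14 \left(\left(-3\right) \left(-4\right) 5 + \left(m{\left(-5 \right)} + 7\right)\right)} = \sqrt{1524 + 14 \left(\left(-3\right) \left(-4\right) 5 + \left(1 + 7\right)\right)} = \sqrt{1524 + 14 \left(12 \cdot 5 + 8\right)} = \sqrt{1524 + 14 \left(60 + 8\right)} = \sqrt{1524 + 14 \cdot 68} = \sqrt{1524 + 952} = \sqrt{2476} = 2 \sqrt{619}$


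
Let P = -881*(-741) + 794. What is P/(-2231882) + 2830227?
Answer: 6316732043599/2231882 ≈ 2.8302e+6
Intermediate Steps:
P = 653615 (P = 652821 + 794 = 653615)
P/(-2231882) + 2830227 = 653615/(-2231882) + 2830227 = 653615*(-1/2231882) + 2830227 = -653615/2231882 + 2830227 = 6316732043599/2231882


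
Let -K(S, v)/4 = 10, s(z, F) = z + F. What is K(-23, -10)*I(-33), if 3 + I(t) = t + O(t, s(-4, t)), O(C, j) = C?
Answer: 2760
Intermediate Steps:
s(z, F) = F + z
K(S, v) = -40 (K(S, v) = -4*10 = -40)
I(t) = -3 + 2*t (I(t) = -3 + (t + t) = -3 + 2*t)
K(-23, -10)*I(-33) = -40*(-3 + 2*(-33)) = -40*(-3 - 66) = -40*(-69) = 2760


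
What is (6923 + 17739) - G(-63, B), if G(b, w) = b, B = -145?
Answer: 24725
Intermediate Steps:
(6923 + 17739) - G(-63, B) = (6923 + 17739) - 1*(-63) = 24662 + 63 = 24725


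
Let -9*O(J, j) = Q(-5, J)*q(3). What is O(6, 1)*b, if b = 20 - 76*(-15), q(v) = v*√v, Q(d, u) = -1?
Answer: 1160*√3/3 ≈ 669.73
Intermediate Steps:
q(v) = v^(3/2)
O(J, j) = √3/3 (O(J, j) = -(-1)*3^(3/2)/9 = -(-1)*3*√3/9 = -(-1)*√3/3 = √3/3)
b = 1160 (b = 20 - 76*(-15) = 20 + 1140 = 1160)
O(6, 1)*b = (√3/3)*1160 = 1160*√3/3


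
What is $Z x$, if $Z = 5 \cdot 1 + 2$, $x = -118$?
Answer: $-826$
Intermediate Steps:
$Z = 7$ ($Z = 5 + 2 = 7$)
$Z x = 7 \left(-118\right) = -826$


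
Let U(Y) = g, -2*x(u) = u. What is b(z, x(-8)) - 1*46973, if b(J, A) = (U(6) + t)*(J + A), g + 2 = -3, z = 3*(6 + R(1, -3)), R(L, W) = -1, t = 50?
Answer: -46118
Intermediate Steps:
x(u) = -u/2
z = 15 (z = 3*(6 - 1) = 3*5 = 15)
g = -5 (g = -2 - 3 = -5)
U(Y) = -5
b(J, A) = 45*A + 45*J (b(J, A) = (-5 + 50)*(J + A) = 45*(A + J) = 45*A + 45*J)
b(z, x(-8)) - 1*46973 = (45*(-1/2*(-8)) + 45*15) - 1*46973 = (45*4 + 675) - 46973 = (180 + 675) - 46973 = 855 - 46973 = -46118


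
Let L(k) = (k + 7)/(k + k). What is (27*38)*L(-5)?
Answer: -1026/5 ≈ -205.20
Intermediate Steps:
L(k) = (7 + k)/(2*k) (L(k) = (7 + k)/((2*k)) = (7 + k)*(1/(2*k)) = (7 + k)/(2*k))
(27*38)*L(-5) = (27*38)*((½)*(7 - 5)/(-5)) = 1026*((½)*(-⅕)*2) = 1026*(-⅕) = -1026/5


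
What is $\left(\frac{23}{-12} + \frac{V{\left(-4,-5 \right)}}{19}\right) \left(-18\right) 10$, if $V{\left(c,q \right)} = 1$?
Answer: $\frac{6375}{19} \approx 335.53$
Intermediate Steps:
$\left(\frac{23}{-12} + \frac{V{\left(-4,-5 \right)}}{19}\right) \left(-18\right) 10 = \left(\frac{23}{-12} + 1 \cdot \frac{1}{19}\right) \left(-18\right) 10 = \left(23 \left(- \frac{1}{12}\right) + 1 \cdot \frac{1}{19}\right) \left(-18\right) 10 = \left(- \frac{23}{12} + \frac{1}{19}\right) \left(-18\right) 10 = \left(- \frac{425}{228}\right) \left(-18\right) 10 = \frac{1275}{38} \cdot 10 = \frac{6375}{19}$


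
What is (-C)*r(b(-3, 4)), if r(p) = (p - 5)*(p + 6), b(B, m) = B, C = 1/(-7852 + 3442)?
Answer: -4/735 ≈ -0.0054422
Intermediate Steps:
C = -1/4410 (C = 1/(-4410) = -1/4410 ≈ -0.00022676)
r(p) = (-5 + p)*(6 + p)
(-C)*r(b(-3, 4)) = (-1*(-1/4410))*(-30 - 3 + (-3)²) = (-30 - 3 + 9)/4410 = (1/4410)*(-24) = -4/735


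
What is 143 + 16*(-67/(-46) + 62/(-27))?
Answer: 80459/621 ≈ 129.56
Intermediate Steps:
143 + 16*(-67/(-46) + 62/(-27)) = 143 + 16*(-67*(-1/46) + 62*(-1/27)) = 143 + 16*(67/46 - 62/27) = 143 + 16*(-1043/1242) = 143 - 8344/621 = 80459/621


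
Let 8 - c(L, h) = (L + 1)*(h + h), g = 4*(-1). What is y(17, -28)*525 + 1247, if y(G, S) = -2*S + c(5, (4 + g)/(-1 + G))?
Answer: 34847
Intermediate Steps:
g = -4
c(L, h) = 8 - 2*h*(1 + L) (c(L, h) = 8 - (L + 1)*(h + h) = 8 - (1 + L)*2*h = 8 - 2*h*(1 + L))
y(G, S) = 8 - 2*S (y(G, S) = -2*S + (8 - 2*(4 - 4)/(-1 + G) - 2*5*(4 - 4)/(-1 + G)) = -2*S + (8 - 0/(-1 + G) - 2*5*0/(-1 + G)) = -2*S + (8 - 2*0 - 2*5*0) = -2*S + (8 + 0 + 0) = -2*S + 8 = 8 - 2*S)
y(17, -28)*525 + 1247 = (8 - 2*(-28))*525 + 1247 = (8 + 56)*525 + 1247 = 64*525 + 1247 = 33600 + 1247 = 34847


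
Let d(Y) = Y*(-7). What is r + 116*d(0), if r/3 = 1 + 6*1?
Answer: 21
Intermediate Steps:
d(Y) = -7*Y
r = 21 (r = 3*(1 + 6*1) = 3*(1 + 6) = 3*7 = 21)
r + 116*d(0) = 21 + 116*(-7*0) = 21 + 116*0 = 21 + 0 = 21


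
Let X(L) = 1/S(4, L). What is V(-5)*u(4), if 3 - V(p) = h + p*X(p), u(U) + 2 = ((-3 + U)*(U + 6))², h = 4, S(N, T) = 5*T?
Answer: -588/5 ≈ -117.60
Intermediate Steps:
X(L) = 1/(5*L)
u(U) = -2 + (-3 + U)²*(6 + U)² (u(U) = -2 + ((-3 + U)*(U + 6))² = -2 + ((-3 + U)*(6 + U))² = -2 + (-3 + U)²*(6 + U)²)
V(p) = -6/5 (V(p) = 3 - (4 + p*(1/(5*p))) = 3 - (4 + ⅕) = 3 - 1*21/5 = 3 - 21/5 = -6/5)
V(-5)*u(4) = -6*(-2 + (-3 + 4)²*(6 + 4)²)/5 = -6*(-2 + 1²*10²)/5 = -6*(-2 + 1*100)/5 = -6*(-2 + 100)/5 = -6/5*98 = -588/5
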